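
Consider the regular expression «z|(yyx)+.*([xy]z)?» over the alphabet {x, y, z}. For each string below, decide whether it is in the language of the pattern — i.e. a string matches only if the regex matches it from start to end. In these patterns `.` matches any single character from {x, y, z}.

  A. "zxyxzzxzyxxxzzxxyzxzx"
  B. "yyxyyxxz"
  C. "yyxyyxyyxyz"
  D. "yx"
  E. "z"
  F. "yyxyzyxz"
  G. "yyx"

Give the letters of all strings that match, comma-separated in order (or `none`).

B, C, E, F, G

A → no match
B. "yyxyyxxz" → match
C. "yyxyyxyyxyz" → match
D. "yx" → no match
E. "z" → match
F. "yyxyzyxz" → match
G. "yyx" → match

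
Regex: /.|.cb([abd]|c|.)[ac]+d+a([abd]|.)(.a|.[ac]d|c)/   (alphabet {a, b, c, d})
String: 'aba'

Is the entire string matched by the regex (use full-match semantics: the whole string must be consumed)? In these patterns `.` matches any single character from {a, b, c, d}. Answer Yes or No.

No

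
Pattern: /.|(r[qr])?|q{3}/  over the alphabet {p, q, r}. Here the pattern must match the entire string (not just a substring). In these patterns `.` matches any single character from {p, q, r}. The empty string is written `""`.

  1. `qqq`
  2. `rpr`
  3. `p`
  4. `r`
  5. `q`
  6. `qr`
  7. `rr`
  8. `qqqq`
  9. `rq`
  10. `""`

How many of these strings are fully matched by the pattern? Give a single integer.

7

1. `qqq` → match
2. `rpr` → no match
3. `p` → match
4. `r` → match
5. `q` → match
6. `qr` → no match
7. `rr` → match
8. `qqqq` → no match
9. `rq` → match
10. `""` → match
Total matched: 7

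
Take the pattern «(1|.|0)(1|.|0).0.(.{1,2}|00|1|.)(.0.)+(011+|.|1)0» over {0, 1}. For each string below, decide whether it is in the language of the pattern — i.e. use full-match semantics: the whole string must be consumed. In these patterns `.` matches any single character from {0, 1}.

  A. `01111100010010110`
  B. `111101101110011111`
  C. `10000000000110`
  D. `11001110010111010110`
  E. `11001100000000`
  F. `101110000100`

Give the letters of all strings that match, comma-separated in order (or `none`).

C, E

A → no match
B → no match — must end with `0`
C → match
D → no match
E → match
F → no match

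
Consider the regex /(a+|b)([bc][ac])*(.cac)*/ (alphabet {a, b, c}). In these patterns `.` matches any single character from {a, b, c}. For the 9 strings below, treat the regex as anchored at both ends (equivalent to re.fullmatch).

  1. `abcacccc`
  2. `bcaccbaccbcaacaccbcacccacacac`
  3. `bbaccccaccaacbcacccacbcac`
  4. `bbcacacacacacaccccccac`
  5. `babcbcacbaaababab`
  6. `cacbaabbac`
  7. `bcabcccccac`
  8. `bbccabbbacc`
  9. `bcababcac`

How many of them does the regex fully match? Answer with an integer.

2

1. `abcacccc` → no match
2 → no match
3 → no match
4 → no match
5 → no match
6. `cacbaabbac` → no match
7. `bcabcccccac` → match
8. `bbccabbbacc` → no match
9. `bcababcac` → match
Total matched: 2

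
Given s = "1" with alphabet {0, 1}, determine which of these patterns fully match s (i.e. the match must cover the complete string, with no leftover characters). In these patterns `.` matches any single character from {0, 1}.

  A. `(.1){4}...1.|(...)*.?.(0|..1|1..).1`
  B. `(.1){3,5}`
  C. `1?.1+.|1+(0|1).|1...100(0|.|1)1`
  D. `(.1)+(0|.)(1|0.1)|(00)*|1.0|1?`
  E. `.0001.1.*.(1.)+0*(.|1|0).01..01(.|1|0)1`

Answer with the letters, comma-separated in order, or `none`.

D

A → no match
B → no match
C → no match
D → match
E → no match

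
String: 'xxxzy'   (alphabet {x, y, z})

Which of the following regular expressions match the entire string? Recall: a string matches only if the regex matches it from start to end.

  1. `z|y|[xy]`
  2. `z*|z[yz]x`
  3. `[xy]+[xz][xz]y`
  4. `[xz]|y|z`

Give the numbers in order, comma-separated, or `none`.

3

1 → no match
2 → no match
3 → match
4 → no match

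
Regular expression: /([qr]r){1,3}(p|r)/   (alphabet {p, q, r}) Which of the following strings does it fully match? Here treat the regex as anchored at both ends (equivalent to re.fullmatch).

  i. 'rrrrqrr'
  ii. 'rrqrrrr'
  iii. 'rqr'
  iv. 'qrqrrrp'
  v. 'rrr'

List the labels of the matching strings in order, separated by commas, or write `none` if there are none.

i → match
ii → match
iii → no match
iv → match
v → match

i, ii, iv, v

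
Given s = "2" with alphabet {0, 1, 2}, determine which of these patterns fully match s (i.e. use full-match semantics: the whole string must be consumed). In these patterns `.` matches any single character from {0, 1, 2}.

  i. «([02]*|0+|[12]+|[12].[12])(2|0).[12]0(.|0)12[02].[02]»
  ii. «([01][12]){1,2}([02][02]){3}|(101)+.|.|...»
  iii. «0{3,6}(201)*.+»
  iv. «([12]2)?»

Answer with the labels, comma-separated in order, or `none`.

ii

i → no match
ii → match
iii → no match — must start with "0"
iv → no match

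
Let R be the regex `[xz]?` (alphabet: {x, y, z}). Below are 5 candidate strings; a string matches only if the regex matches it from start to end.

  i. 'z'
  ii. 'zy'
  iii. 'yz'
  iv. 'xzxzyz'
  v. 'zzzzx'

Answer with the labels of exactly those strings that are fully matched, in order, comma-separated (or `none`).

i → match
ii → no match
iii → no match
iv → no match
v → no match

i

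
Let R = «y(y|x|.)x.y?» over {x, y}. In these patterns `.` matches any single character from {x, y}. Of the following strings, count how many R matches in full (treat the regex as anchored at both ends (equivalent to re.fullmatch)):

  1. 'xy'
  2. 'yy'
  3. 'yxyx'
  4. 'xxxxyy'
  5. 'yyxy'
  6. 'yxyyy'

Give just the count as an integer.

1 → no match — must start with 'y'
2 → no match
3 → no match
4 → no match — must start with 'y'
5 → match
6 → no match
Total matched: 1

1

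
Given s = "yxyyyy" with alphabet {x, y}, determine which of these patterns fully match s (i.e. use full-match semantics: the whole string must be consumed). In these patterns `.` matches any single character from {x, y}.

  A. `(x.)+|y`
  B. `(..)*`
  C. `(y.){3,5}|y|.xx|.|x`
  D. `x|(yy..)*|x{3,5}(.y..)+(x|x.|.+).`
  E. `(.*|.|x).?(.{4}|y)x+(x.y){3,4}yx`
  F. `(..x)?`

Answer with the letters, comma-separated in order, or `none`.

A → no match
B → match
C → match
D → no match
E → no match — must end with "yyx"
F → no match

B, C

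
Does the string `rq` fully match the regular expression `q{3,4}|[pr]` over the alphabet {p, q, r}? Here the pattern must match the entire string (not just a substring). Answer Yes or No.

No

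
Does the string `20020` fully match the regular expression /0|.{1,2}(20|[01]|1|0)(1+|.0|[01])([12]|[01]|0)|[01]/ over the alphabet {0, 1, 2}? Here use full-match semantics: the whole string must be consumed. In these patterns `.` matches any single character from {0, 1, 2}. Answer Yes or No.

No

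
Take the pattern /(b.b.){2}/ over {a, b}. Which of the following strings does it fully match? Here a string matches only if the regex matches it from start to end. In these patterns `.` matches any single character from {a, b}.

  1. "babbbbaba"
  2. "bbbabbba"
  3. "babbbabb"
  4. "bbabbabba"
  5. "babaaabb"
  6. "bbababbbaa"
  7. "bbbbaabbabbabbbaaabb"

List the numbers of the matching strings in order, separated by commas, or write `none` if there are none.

2, 3

1 → no match
2 → match
3 → match
4 → no match
5 → no match
6 → no match
7 → no match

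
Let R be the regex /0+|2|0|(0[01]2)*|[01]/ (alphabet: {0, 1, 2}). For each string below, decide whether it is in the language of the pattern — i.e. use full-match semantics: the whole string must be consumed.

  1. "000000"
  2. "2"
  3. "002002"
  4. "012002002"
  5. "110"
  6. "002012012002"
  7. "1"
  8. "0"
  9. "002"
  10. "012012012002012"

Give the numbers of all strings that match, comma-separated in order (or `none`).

1. "000000" → match
2. "2" → match
3. "002002" → match
4. "012002002" → match
5. "110" → no match
6. "002012012002" → match
7. "1" → match
8. "0" → match
9. "002" → match
10 → match

1, 2, 3, 4, 6, 7, 8, 9, 10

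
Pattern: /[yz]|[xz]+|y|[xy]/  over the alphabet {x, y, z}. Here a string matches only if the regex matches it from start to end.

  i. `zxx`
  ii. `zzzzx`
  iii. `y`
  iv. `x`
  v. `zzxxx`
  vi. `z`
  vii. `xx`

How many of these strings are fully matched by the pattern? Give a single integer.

i → match
ii → match
iii → match
iv → match
v → match
vi → match
vii → match
Total matched: 7

7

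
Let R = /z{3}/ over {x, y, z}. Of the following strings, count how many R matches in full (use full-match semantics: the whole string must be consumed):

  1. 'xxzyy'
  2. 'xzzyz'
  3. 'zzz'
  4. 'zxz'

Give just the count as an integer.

1

1. 'xxzyy' → no match — must start with 'z'
2. 'xzzyz' → no match — must start with 'z'
3. 'zzz' → match
4. 'zxz' → no match
Total matched: 1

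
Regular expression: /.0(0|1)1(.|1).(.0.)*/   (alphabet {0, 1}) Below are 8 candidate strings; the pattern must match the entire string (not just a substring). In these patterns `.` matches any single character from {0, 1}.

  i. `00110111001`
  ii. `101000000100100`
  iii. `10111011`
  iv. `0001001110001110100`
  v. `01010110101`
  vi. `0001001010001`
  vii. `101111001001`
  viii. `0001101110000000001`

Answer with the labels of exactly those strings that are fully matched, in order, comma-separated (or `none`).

i → no match
ii → no match
iii → no match
iv → no match
v → no match
vi → no match
vii → match
viii → no match

vii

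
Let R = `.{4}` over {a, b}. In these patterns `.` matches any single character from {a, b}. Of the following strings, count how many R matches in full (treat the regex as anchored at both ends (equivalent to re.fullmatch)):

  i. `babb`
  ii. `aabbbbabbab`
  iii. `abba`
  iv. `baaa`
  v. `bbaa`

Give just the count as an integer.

i → match
ii → no match
iii → match
iv → match
v → match
Total matched: 4

4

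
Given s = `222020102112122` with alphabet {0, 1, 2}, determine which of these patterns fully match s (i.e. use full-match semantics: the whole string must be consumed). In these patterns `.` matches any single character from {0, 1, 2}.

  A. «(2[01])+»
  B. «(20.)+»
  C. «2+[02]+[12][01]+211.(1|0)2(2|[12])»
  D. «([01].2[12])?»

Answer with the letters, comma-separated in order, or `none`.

C

A → no match
B → no match — must start with `20`
C → match
D → no match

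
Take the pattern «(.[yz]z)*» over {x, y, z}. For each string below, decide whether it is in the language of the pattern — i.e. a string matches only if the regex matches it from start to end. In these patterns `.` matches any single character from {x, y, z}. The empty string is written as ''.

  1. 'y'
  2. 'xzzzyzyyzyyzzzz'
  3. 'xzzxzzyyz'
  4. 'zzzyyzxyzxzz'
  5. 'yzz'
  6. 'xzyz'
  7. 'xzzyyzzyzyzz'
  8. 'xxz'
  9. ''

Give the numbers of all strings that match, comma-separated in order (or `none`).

1 → no match
2 → match
3 → match
4 → match
5 → match
6 → no match
7 → match
8 → no match
9 → match

2, 3, 4, 5, 7, 9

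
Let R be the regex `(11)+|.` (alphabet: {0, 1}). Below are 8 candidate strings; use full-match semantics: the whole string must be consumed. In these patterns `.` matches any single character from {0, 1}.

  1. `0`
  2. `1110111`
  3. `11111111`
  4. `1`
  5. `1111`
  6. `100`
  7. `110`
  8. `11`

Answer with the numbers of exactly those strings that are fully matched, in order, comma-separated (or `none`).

1, 3, 4, 5, 8

1 → match
2 → no match
3 → match
4 → match
5 → match
6 → no match
7 → no match
8 → match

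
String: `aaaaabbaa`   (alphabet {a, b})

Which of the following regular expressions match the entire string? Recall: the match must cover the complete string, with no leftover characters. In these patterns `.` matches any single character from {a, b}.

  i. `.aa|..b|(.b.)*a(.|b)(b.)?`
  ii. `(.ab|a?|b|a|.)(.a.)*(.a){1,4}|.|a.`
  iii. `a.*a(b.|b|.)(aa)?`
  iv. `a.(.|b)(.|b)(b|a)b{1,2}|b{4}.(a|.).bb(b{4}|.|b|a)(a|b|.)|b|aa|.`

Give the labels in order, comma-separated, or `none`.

iii

i → no match
ii → no match
iii → match
iv → no match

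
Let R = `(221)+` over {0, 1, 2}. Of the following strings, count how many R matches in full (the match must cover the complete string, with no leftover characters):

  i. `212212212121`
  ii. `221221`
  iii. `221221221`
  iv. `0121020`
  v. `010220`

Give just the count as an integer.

i → no match — must start with `221`
ii → match
iii → match
iv → no match — must start with `221`
v → no match — must start with `221`
Total matched: 2

2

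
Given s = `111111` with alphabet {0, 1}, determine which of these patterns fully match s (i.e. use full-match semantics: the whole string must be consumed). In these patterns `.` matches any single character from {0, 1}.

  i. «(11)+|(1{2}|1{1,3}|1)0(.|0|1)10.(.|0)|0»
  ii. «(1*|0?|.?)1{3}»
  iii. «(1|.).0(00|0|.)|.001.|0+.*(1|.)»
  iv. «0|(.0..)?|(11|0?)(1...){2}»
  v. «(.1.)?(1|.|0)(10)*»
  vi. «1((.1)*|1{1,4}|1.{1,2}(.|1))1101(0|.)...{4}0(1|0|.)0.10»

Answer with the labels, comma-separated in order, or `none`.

i, ii

i → match
ii → match
iii → no match
iv → no match
v → no match
vi → no match — must end with `10`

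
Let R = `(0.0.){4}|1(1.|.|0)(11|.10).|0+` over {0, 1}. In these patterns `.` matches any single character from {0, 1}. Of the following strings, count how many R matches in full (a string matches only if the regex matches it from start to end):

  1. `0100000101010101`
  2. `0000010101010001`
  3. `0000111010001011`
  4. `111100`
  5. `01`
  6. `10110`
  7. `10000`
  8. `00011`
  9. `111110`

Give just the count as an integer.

1 → match
2 → match
3 → no match
4 → match
5 → no match
6 → match
7 → no match
8 → no match
9 → match
Total matched: 5

5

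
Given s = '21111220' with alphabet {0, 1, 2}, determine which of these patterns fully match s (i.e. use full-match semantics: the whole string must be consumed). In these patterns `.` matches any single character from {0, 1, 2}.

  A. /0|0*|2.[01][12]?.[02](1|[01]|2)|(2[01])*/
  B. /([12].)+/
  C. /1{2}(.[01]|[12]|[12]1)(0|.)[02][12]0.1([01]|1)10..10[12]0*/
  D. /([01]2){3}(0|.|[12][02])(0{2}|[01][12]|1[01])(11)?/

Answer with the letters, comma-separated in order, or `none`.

A → no match
B → match
C → no match — must start with '1'
D → no match

B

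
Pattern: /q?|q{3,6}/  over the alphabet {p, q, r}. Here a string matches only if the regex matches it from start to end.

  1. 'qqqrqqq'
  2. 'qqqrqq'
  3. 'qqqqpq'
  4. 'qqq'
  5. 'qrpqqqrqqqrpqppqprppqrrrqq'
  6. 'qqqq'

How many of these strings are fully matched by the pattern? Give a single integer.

1. 'qqqrqqq' → no match
2. 'qqqrqq' → no match
3. 'qqqqpq' → no match
4. 'qqq' → match
5 → no match
6. 'qqqq' → match
Total matched: 2

2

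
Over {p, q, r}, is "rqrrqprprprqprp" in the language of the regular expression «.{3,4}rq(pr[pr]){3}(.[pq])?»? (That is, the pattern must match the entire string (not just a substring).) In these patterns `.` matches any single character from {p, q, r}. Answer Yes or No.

No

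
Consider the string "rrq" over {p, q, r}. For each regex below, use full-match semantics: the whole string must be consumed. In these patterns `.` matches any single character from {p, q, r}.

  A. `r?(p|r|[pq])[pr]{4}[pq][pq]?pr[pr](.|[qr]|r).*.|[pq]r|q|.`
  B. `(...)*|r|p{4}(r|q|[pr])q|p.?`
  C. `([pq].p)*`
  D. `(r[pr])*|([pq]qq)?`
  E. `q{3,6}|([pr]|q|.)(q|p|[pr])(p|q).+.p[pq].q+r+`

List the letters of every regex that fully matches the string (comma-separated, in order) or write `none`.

B

A → no match
B → match
C → no match
D → no match
E → no match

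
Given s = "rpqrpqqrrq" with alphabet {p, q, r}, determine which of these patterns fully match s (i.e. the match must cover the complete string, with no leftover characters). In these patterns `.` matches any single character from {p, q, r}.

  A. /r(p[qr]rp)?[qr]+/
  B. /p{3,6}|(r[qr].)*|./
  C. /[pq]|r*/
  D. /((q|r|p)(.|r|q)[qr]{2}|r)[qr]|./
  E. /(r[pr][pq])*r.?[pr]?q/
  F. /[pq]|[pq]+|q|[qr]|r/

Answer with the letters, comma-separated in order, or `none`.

A

A → match
B → no match
C → no match
D → no match
E → no match
F → no match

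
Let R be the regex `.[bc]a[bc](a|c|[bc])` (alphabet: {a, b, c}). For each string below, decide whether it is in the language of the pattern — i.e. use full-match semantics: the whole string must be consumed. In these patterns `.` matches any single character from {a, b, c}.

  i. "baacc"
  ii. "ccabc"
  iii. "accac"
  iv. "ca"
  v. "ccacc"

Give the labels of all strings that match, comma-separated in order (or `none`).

i → no match
ii → match
iii → no match
iv → no match
v → match

ii, v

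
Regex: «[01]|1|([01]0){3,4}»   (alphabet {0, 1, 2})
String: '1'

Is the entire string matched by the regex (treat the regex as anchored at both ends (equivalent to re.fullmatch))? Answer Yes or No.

Yes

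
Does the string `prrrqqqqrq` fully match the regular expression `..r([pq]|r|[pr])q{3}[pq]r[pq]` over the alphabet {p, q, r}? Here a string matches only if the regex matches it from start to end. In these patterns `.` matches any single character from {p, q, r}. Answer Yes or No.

Yes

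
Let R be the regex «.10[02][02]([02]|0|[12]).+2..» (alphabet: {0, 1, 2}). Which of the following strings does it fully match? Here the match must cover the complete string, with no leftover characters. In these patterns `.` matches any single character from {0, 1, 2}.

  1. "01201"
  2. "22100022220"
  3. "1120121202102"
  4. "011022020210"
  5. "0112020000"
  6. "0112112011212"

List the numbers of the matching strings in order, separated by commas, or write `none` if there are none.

1. "01201" → no match
2. "22100022220" → no match
3 → no match
4. "011022020210" → no match
5. "0112020000" → no match
6 → no match

none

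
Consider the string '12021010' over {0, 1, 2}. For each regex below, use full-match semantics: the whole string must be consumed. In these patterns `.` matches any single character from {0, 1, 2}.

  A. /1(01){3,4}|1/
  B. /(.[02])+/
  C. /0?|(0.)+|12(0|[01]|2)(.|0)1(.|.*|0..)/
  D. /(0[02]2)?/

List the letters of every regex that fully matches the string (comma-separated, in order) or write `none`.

A → no match
B → match
C → match
D → no match

B, C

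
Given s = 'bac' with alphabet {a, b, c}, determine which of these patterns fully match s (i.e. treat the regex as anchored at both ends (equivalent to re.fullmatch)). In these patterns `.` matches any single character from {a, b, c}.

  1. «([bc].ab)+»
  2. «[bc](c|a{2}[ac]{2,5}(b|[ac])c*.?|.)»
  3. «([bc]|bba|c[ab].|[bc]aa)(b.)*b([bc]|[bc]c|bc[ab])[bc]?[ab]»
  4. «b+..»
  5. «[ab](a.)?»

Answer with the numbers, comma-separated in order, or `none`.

1 → no match — must end with 'ab'
2 → no match
3 → no match
4 → match
5 → match

4, 5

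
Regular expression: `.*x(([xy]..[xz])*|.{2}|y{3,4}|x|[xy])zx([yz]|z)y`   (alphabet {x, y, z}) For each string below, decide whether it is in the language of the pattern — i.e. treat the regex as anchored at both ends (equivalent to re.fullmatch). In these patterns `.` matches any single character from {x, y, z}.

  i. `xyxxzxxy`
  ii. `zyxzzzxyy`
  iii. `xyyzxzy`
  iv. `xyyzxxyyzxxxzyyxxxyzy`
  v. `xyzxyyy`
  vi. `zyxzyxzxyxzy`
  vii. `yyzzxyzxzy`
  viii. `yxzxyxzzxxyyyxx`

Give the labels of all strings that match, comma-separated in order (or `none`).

ii, iii, vii

i → no match
ii → match
iii → match
iv → no match
v → no match
vi → no match
vii → match
viii → no match — must end with `y`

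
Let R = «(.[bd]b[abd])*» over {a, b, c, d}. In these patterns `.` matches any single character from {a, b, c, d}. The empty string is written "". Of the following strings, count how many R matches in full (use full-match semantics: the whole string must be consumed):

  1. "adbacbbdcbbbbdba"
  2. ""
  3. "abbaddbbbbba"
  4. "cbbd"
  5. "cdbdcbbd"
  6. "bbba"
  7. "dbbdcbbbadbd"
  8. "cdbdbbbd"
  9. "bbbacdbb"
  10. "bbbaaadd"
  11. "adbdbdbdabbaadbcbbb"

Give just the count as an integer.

9

1 → match
2 → match
3 → match
4 → match
5 → match
6 → match
7 → match
8 → match
9 → match
10 → no match
11 → no match
Total matched: 9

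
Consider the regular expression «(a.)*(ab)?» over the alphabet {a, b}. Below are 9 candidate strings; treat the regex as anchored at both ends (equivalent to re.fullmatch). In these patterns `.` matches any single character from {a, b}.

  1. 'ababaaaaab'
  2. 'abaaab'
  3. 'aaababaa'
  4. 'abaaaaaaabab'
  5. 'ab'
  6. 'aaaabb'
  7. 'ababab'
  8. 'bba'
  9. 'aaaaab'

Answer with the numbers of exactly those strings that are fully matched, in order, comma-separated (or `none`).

1, 2, 3, 4, 5, 7, 9

1 → match
2 → match
3 → match
4 → match
5 → match
6 → no match
7 → match
8 → no match
9 → match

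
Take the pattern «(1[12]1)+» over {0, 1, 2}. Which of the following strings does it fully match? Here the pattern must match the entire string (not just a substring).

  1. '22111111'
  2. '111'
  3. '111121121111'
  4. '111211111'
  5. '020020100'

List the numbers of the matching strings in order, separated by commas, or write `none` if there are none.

2, 3

1. '22111111' → no match — must start with '1'
2. '111' → match
3. '111121121111' → match
4. '111211111' → no match
5. '020020100' → no match — must start with '1'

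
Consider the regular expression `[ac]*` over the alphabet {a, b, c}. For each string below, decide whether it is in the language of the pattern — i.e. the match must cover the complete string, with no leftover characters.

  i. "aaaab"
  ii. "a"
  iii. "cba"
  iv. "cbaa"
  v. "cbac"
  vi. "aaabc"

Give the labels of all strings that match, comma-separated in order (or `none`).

i. "aaaab" → no match
ii. "a" → match
iii. "cba" → no match
iv. "cbaa" → no match
v. "cbac" → no match
vi. "aaabc" → no match

ii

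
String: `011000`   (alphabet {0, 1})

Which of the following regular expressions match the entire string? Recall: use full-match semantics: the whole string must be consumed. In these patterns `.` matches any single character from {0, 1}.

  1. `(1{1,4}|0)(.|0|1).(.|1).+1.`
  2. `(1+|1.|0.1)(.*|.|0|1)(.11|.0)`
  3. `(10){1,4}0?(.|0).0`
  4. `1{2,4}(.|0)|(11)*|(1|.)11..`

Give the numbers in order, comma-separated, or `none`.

1 → no match
2 → match
3 → no match — must start with `10`
4 → no match

2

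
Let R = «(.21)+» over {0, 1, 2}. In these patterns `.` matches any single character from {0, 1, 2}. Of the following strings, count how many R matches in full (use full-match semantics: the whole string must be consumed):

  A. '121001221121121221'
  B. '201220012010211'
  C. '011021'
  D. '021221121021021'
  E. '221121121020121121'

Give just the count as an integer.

1

A → no match
B → no match — must end with '21'
C → no match
D → match
E → no match
Total matched: 1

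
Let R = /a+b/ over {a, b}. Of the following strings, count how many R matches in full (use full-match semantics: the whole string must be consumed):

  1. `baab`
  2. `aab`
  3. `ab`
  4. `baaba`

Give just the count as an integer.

2

1. `baab` → no match — must start with `a`
2. `aab` → match
3. `ab` → match
4. `baaba` → no match — must start with `a`
Total matched: 2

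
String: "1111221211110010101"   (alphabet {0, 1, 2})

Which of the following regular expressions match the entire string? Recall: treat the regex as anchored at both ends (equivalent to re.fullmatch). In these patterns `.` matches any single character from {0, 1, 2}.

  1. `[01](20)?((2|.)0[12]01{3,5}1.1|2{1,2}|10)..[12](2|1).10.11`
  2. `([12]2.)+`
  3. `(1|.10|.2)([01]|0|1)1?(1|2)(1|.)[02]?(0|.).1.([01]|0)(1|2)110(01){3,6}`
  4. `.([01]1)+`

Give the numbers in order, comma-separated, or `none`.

3

1 → no match — must end with "11"
2 → no match
3 → match
4 → no match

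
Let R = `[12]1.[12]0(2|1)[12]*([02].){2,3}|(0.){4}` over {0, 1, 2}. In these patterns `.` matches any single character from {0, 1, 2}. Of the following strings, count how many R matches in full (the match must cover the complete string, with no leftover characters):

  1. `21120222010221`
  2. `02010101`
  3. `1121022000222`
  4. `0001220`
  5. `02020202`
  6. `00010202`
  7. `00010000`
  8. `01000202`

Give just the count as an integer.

1 → match
2. `02010101` → match
3 → match
4. `0001220` → no match
5. `02020202` → match
6. `00010202` → match
7. `00010000` → match
8. `01000202` → match
Total matched: 7

7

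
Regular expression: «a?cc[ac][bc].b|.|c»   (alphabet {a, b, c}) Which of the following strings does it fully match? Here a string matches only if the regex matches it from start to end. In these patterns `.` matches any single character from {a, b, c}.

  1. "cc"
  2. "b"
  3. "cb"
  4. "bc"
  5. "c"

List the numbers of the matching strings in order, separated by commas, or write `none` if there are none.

1. "cc" → no match
2. "b" → match
3. "cb" → no match
4. "bc" → no match
5. "c" → match

2, 5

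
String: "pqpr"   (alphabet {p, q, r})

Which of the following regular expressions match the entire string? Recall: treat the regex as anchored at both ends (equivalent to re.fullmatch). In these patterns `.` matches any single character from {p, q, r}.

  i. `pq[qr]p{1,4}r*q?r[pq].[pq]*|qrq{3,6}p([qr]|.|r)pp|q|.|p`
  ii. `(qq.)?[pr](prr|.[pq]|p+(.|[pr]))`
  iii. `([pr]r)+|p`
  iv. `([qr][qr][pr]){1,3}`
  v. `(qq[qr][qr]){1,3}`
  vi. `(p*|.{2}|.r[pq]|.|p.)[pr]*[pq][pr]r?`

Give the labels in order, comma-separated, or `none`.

vi

i → no match
ii → no match
iii → no match
iv → no match
v → no match — must start with "qq"
vi → match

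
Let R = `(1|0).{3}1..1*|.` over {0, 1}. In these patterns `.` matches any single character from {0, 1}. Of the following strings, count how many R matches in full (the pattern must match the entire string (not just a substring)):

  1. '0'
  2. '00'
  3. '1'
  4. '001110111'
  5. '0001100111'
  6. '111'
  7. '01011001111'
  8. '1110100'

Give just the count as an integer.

6

1 → match
2 → no match
3 → match
4 → match
5 → match
6 → no match
7 → match
8 → match
Total matched: 6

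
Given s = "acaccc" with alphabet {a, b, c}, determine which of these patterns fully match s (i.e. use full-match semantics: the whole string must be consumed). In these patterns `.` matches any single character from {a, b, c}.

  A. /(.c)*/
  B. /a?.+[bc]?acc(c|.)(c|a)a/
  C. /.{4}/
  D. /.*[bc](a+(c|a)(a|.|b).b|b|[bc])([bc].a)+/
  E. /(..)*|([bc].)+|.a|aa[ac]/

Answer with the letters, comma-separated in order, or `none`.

A, E

A → match
B → no match — must end with "a"
C → no match
D → no match — must end with "a"
E → match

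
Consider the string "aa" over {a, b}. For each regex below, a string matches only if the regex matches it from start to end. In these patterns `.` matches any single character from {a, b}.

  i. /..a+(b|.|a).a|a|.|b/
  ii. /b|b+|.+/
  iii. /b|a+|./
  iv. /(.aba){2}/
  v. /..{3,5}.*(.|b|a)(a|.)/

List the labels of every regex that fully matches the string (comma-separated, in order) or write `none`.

ii, iii

i → no match
ii → match
iii → match
iv → no match — must end with "aba"
v → no match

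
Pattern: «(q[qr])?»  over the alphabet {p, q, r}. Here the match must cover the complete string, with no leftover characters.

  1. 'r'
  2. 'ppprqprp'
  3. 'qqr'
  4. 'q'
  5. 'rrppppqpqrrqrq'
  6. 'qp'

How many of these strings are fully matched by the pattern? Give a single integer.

1 → no match
2 → no match
3 → no match
4 → no match
5 → no match
6 → no match
Total matched: 0

0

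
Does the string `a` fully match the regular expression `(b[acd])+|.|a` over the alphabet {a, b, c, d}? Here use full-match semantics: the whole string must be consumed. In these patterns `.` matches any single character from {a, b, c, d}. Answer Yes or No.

Yes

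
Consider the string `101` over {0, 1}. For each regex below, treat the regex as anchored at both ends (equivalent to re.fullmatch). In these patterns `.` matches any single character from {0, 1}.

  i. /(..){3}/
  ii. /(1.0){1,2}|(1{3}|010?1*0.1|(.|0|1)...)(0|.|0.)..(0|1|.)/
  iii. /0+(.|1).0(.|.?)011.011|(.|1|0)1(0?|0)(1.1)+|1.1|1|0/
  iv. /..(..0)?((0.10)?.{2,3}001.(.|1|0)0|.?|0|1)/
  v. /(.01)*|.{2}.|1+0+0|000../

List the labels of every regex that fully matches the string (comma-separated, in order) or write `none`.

iii, iv, v

i → no match
ii → no match
iii → match
iv → match
v → match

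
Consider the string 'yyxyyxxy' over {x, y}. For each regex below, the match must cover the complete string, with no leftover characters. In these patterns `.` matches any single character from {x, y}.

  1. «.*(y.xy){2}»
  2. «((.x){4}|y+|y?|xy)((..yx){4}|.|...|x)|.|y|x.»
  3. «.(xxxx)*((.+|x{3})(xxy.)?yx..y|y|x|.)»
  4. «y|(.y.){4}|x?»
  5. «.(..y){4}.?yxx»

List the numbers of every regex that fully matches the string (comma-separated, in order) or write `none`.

1

1 → match
2 → no match
3 → no match
4 → no match
5 → no match — must end with 'yxx'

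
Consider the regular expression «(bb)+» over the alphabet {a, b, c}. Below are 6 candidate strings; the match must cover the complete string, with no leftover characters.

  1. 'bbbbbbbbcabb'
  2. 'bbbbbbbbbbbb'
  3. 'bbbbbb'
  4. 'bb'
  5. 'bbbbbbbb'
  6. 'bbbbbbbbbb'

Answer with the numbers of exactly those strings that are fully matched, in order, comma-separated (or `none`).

2, 3, 4, 5, 6

1 → no match
2 → match
3 → match
4 → match
5 → match
6 → match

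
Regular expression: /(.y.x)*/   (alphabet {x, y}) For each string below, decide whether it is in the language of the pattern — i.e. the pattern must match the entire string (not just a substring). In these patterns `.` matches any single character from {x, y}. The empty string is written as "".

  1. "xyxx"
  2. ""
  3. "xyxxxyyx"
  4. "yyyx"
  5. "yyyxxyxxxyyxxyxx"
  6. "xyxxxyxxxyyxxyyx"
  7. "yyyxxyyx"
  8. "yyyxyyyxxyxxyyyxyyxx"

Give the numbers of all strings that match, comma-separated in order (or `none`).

1, 2, 3, 4, 5, 6, 7, 8

1 → match
2 → match
3 → match
4 → match
5 → match
6 → match
7 → match
8 → match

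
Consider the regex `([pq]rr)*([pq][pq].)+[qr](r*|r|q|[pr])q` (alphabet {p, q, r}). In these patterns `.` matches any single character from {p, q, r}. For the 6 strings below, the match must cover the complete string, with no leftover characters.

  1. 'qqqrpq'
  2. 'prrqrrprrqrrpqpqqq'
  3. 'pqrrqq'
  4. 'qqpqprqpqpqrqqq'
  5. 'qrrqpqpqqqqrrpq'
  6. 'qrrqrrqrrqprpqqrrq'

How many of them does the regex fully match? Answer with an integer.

1 → match
2 → match
3 → match
4 → match
5 → match
6 → match
Total matched: 6

6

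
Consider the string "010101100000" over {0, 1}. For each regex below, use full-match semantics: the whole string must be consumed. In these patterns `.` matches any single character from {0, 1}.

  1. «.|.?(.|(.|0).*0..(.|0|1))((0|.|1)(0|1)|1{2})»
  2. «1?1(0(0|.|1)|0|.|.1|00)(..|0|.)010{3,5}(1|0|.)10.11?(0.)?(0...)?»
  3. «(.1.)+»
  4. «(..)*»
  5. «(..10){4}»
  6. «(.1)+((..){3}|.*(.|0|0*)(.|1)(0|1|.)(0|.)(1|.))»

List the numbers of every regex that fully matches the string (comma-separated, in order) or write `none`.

4, 6

1 → no match
2 → no match
3 → no match
4 → match
5 → no match — must end with "10"
6 → match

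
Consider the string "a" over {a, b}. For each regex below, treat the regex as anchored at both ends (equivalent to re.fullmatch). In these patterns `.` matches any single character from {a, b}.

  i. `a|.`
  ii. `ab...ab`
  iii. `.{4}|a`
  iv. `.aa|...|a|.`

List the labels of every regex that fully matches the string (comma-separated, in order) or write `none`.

i → match
ii → no match — must start with "ab"
iii → match
iv → match

i, iii, iv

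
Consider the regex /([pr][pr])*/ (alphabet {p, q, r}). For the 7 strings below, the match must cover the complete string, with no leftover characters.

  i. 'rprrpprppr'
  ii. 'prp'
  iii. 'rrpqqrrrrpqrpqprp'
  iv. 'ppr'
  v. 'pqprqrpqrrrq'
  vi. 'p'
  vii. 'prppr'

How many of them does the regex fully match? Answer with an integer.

1

i → match
ii → no match
iii → no match
iv → no match
v → no match
vi → no match
vii → no match
Total matched: 1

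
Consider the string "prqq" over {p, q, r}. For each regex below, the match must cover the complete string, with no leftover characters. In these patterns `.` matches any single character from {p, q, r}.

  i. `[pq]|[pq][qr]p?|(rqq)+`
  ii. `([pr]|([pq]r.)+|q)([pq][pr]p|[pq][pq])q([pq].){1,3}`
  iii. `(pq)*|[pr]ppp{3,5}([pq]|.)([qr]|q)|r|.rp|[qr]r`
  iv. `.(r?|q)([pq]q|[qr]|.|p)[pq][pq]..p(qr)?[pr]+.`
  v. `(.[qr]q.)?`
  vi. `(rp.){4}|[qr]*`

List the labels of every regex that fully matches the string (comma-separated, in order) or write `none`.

v

i → no match
ii → no match
iii → no match
iv → no match
v → match
vi → no match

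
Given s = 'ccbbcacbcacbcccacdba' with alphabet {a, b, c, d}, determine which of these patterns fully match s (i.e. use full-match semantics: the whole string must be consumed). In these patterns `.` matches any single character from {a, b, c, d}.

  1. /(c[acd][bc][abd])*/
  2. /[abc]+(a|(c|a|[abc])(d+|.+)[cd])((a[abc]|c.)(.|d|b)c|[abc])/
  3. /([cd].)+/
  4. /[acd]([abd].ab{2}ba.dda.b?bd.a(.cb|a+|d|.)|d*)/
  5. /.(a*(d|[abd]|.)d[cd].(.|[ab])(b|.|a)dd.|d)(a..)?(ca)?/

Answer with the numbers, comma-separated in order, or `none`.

1 → match
2 → no match
3 → no match
4 → no match
5 → no match

1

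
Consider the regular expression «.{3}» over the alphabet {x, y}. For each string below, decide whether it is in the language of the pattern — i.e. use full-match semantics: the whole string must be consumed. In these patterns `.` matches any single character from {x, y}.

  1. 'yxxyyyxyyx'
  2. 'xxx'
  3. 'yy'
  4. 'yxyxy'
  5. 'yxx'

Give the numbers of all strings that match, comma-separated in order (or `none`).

2, 5

1. 'yxxyyyxyyx' → no match
2. 'xxx' → match
3. 'yy' → no match
4. 'yxyxy' → no match
5. 'yxx' → match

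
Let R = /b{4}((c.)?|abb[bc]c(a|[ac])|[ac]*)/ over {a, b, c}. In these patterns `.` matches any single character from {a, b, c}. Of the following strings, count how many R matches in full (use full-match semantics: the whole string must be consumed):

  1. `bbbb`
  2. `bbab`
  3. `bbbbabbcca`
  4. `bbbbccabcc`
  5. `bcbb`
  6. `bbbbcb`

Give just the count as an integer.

3

1. `bbbb` → match
2. `bbab` → no match
3. `bbbbabbcca` → match
4. `bbbbccabcc` → no match
5. `bcbb` → no match
6. `bbbbcb` → match
Total matched: 3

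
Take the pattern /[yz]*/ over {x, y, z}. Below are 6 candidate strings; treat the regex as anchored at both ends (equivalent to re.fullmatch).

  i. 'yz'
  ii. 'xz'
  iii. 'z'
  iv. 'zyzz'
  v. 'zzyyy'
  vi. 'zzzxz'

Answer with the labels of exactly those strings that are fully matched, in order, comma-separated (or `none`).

i, iii, iv, v

i → match
ii → no match
iii → match
iv → match
v → match
vi → no match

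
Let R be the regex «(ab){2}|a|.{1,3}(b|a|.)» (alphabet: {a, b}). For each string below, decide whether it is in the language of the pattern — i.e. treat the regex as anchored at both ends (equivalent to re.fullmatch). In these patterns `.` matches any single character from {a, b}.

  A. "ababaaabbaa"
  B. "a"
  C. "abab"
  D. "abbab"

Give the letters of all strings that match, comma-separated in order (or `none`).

A → no match
B → match
C → match
D → no match

B, C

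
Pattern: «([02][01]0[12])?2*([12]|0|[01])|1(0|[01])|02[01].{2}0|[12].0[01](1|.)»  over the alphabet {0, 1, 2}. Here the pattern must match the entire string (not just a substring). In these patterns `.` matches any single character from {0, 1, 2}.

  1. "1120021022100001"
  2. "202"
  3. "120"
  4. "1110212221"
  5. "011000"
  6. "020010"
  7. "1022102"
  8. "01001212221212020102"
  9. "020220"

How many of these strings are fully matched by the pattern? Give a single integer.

2

1 → no match
2 → no match
3 → no match
4 → no match
5 → no match
6 → match
7 → no match
8 → no match
9 → match
Total matched: 2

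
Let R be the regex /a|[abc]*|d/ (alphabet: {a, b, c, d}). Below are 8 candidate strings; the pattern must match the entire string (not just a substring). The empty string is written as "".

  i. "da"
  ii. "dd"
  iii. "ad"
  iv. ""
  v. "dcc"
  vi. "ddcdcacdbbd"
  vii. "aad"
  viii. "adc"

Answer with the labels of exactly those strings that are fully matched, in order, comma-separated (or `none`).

iv

i. "da" → no match
ii. "dd" → no match
iii. "ad" → no match
iv. "" → match
v. "dcc" → no match
vi. "ddcdcacdbbd" → no match
vii. "aad" → no match
viii. "adc" → no match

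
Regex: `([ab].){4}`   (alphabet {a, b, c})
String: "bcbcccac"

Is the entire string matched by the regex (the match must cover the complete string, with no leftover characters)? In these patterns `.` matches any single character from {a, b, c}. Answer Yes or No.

No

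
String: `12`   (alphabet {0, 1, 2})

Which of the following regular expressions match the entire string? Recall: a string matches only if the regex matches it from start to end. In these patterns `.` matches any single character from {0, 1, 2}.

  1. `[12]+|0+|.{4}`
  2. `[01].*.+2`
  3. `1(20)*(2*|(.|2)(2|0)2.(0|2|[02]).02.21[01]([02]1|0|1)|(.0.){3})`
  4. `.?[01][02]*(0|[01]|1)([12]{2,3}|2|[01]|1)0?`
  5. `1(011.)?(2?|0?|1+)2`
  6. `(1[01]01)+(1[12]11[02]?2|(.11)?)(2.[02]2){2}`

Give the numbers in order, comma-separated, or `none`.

1 → match
2 → no match
3 → match
4 → no match
5 → match
6 → no match

1, 3, 5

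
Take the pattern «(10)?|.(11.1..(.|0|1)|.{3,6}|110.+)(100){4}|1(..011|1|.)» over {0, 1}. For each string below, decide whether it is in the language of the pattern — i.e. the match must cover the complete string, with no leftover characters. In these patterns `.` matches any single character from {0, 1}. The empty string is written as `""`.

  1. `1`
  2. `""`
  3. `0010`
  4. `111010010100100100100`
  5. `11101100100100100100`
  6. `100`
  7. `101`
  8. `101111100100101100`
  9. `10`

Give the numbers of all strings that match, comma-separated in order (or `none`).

1 → no match
2 → match
3 → no match
4 → match
5 → match
6 → no match
7 → no match
8 → no match
9 → match

2, 4, 5, 9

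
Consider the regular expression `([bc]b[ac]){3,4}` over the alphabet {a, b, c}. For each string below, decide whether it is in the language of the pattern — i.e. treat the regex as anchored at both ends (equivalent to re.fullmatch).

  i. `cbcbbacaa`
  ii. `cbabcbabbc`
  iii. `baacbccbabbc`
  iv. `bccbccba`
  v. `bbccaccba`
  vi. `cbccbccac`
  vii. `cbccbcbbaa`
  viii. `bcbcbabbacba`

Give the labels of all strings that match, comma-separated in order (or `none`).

i → no match
ii → no match
iii → no match
iv → no match
v → no match
vi → no match
vii → no match
viii → no match

none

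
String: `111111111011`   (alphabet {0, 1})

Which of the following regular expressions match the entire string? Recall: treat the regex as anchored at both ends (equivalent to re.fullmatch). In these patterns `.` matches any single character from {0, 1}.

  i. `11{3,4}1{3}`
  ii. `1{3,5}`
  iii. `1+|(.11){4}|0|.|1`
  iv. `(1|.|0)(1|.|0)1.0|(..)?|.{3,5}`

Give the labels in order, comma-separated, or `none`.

iii

i → no match
ii → no match
iii → match
iv → no match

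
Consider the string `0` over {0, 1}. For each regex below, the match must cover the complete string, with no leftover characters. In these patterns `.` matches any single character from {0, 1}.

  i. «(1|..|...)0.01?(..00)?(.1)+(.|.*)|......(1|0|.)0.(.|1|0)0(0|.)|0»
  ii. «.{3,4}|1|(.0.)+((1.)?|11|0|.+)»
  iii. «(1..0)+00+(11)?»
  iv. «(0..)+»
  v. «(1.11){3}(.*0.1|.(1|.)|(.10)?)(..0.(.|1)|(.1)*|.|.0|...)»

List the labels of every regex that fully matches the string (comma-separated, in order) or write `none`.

i

i → match
ii → no match
iii → no match — must start with `1`
iv → no match
v → no match — must start with `1`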